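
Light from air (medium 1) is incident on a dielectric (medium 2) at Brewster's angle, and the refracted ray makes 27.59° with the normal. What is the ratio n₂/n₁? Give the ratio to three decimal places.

θ_B + θ_t = 90°, so θ_B = 90° − 27.59° = 62.41°.
tan θ_B = n₂/n₁, so n₂/n₁ = tan 62.41° = 1.914.

n₂/n₁ ≈ 1.914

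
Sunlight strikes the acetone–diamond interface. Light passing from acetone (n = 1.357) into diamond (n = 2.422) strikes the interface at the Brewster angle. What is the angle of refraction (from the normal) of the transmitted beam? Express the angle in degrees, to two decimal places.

tan θ_B = n₂/n₁ = 2.422/1.357 = 1.7848, so θ_B = 60.74°.
The refracted ray is perpendicular to the reflected ray, so θ_t = 90° − θ_B = 29.26°.

θ_t ≈ 29.26°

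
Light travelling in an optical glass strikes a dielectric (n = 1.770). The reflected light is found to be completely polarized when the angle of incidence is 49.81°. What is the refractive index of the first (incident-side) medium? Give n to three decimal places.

At Brewster's angle, tan θ_B = n₂/n₁ with n₁ on the incident side (an optical glass) and n₂ on the transmitted side (a dielectric).
n₁ = n₂ / tan θ_B = 1.770 / tan 49.81° = 1.495.

n ≈ 1.495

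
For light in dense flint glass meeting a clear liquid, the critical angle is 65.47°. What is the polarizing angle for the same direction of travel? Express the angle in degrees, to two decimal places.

At the critical angle sin θ_c = n₂/n₁, giving n₂/n₁ = sin 65.47° = 0.9097.
Then tan θ_B = n₂/n₁ = 0.9097, so θ_B = arctan 0.9097 = 42.29°.

θ_B ≈ 42.29°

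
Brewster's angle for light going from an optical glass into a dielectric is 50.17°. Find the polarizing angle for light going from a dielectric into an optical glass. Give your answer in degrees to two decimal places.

θ_B' ≈ 39.83°

Reversing the direction swaps n₁ and n₂, so tan θ_B' = 1/tan θ_B and θ_B' = 90° − θ_B.
Hence θ_B' = 90° − 50.17° = 39.83°.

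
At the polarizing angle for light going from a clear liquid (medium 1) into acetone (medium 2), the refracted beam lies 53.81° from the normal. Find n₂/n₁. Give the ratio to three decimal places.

At Brewster incidence θ_B = 90° − θ_t = 90° − 53.81° = 36.19°.
tan θ_B = n₂/n₁, so n₂/n₁ = tan 36.19° = 0.732.

n₂/n₁ ≈ 0.732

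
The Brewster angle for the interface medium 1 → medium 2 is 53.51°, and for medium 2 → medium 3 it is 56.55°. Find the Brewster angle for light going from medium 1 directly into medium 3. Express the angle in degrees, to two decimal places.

θ_B ≈ 63.96°

tan θ_B(1→2) = n₂/n₁ = tan 53.51° = 1.3519.
tan θ_B(2→3) = n₃/n₂ = tan 56.55° = 1.5137.
Multiplying, n₃/n₁ = 1.3519 × 1.5137 = 2.0464, and θ_B(1→3) = arctan 2.0464 = 63.96°.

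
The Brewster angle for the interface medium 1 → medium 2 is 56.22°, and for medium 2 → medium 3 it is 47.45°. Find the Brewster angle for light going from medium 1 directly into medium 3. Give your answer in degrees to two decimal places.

θ_B ≈ 58.45°

n₂/n₁ = tan 56.22° = 1.4949 and n₃/n₂ = tan 47.45° = 1.0894.
Multiplying, n₃/n₁ = 1.4949 × 1.0894 = 1.6286, and θ_B(1→3) = arctan 1.6286 = 58.45°.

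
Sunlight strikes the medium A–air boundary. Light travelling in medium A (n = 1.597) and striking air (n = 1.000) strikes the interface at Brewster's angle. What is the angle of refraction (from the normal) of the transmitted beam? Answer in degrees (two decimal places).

θ_t ≈ 57.95°

First find Brewster's angle: tan θ_B = 1.000/1.597 = 0.6262, giving θ_B = 32.05°.
At Brewster's angle the reflected and refracted rays are perpendicular, so θ_t = 90° − θ_B = 90° − 32.05° = 57.95°.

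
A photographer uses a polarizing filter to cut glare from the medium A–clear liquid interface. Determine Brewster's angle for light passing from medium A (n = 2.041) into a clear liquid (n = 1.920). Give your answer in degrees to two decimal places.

θ_B ≈ 43.25°

tan θ_B = n₂/n₁ = 1.920/2.041 = 0.9407.
θ_B = arctan(0.9407) = 43.25°.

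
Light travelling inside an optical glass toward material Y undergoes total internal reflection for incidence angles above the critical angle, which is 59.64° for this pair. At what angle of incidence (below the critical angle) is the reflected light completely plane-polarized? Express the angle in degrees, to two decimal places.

At the critical angle sin θ_c = n₂/n₁, giving n₂/n₁ = sin 59.64° = 0.8629.
Then tan θ_B = n₂/n₁ = 0.8629, so θ_B = arctan 0.8629 = 40.79°.

θ_B ≈ 40.79°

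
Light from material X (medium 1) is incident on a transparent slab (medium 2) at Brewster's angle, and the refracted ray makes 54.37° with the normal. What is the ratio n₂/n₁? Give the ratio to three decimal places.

n₂/n₁ ≈ 0.717

At Brewster incidence θ_B = 90° − θ_t = 90° − 54.37° = 35.63°.
tan θ_B = n₂/n₁, so n₂/n₁ = tan 35.63° = 0.717.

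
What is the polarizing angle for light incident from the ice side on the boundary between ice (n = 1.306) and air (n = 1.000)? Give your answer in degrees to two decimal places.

θ_B ≈ 37.44°

The reflected p-component vanishes when tan θ_B = n₂/n₁.
Brewster's condition: tan θ_B = n₂/n₁ = 1.000/1.306 = 0.7657. Taking the arctangent, θ_B = 37.44°.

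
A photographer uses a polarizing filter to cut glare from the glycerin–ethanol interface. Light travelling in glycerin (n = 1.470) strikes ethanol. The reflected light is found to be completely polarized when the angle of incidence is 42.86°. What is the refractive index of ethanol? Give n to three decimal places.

Brewster's law: tan θ_B = n₂/n₁ (light incident in glycerin, refracted into ethanol).
n₂ = n₁ tan θ_B = 1.470 × tan 42.86° = 1.364.

n ≈ 1.364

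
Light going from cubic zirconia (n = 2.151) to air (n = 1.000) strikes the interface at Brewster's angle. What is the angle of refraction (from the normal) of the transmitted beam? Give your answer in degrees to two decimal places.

θ_t ≈ 65.07°

tan θ_B = n₂/n₁ = 1.000/2.151 = 0.4649, so θ_B = 24.93°.
The refracted ray is perpendicular to the reflected ray, so θ_t = 90° − θ_B = 65.07°.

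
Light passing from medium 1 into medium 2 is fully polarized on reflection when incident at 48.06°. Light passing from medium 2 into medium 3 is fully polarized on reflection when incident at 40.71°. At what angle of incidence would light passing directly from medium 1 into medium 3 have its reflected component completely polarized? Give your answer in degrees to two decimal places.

tan θ_B(1→2) = n₂/n₁ = tan 48.06° = 1.1130.
tan θ_B(2→3) = n₃/n₂ = tan 40.71° = 0.8604.
n₃/n₁ = 0.9576. Then tan θ_B(1→3) = n₃/n₁, so θ_B(1→3) = arctan(0.9576) = 43.76°.

θ_B ≈ 43.76°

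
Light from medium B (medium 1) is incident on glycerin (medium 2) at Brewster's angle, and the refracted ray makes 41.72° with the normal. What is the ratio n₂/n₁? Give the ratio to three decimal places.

θ_B + θ_t = 90°, so θ_B = 90° − 41.72° = 48.28°.
tan θ_B = n₂/n₁, so n₂/n₁ = tan 48.28° = 1.122.

n₂/n₁ ≈ 1.122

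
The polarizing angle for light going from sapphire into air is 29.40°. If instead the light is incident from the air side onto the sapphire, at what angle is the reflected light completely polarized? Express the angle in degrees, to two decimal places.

θ_B' ≈ 60.60°

tan θ_B' = n₁/n₂ = 1/tan θ_B, so θ_B' = 90° − θ_B.
θ_B' = 90° − 29.40° = 60.60°.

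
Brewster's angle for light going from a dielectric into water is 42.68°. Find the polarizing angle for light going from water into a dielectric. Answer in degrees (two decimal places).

The two Brewster angles are complementary: θ_B' = 90° − θ_B = 90° − 42.68° = 47.32°.

θ_B' ≈ 47.32°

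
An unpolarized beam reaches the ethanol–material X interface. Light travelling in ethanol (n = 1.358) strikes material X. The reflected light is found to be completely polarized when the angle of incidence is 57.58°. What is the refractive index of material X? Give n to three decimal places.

At the Brewster angle, tan θ_B = n₂/n₁ with n₁ on the incident side (ethanol) and n₂ on the transmitted side (material X).
n₂ = n₁ tan θ_B = 1.358 × tan 57.58° = 2.138.

n ≈ 2.138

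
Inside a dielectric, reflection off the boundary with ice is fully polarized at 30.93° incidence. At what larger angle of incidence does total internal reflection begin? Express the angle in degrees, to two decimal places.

θ_c ≈ 36.81°

From Brewster, n₂/n₁ = tan θ_B = tan 30.93° = 0.5992.
Then sin θ_c = n₂/n₁ = 0.5992, so θ_c = arcsin 0.5992 = 36.81°.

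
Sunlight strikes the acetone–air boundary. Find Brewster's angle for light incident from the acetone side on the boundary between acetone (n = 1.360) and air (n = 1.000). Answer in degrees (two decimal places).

θ_B ≈ 36.33°

tan θ_B = n₂/n₁ = 1.000/1.360 = 0.7353.
θ_B = arctan(0.7353) = 36.33°.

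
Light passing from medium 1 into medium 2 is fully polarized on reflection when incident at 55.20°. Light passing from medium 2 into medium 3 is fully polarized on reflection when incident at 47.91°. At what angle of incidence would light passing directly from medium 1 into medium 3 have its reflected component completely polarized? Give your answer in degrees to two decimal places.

Each Brewster angle gives a ratio: n₂/n₁ = tan 55.20° = 1.4388, n₃/n₂ = tan 47.91° = 1.1071.
n₃/n₁ = 1.5929. Then tan θ_B(1→3) = n₃/n₁, so θ_B(1→3) = arctan(1.5929) = 57.88°.

θ_B ≈ 57.88°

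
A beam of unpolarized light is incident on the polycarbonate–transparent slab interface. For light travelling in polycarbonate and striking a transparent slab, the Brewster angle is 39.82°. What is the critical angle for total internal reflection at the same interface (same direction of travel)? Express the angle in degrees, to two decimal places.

θ_c ≈ 56.49°

From Brewster, n₂/n₁ = tan θ_B = tan 39.82° = 0.8338.
Then sin θ_c = n₂/n₁ = 0.8338, so θ_c = arcsin 0.8338 = 56.49°.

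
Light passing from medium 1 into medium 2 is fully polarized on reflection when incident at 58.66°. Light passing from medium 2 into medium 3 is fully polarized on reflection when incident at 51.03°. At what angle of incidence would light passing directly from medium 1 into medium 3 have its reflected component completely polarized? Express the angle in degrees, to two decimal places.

tan θ_B(1→2) = n₂/n₁ = tan 58.66° = 1.6421.
tan θ_B(2→3) = n₃/n₂ = tan 51.03° = 1.2362.
Multiplying, n₃/n₁ = 1.6421 × 1.2362 = 2.0300, and θ_B(1→3) = arctan 2.0300 = 63.77°.

θ_B ≈ 63.77°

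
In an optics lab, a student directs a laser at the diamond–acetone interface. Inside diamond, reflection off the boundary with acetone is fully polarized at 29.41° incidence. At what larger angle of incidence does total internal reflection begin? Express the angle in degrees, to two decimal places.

tan θ_B = n₂/n₁ = tan 29.41° = 0.5637.
Total internal reflection: sin θ_c = n₂/n₁ = 0.5637.
θ_c = arcsin(0.5637) = 34.31°.

θ_c ≈ 34.31°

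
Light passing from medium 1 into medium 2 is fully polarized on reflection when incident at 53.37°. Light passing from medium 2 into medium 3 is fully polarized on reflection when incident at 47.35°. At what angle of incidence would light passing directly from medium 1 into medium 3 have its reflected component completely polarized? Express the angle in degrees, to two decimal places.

θ_B ≈ 55.59°

n₂/n₁ = tan 53.37° = 1.3450 and n₃/n₂ = tan 47.35° = 1.0856.
So n₃/n₁ = (n₂/n₁)(n₃/n₂) = 1.3450 × 1.0856 = 1.4601.
θ_B(1→3) = arctan(1.4601) = 55.59°.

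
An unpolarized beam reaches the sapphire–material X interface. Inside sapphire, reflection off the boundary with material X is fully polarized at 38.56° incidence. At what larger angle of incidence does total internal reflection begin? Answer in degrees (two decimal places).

θ_c ≈ 52.86°

tan θ_B = n₂/n₁ = tan 38.56° = 0.7971.
Total internal reflection: sin θ_c = n₂/n₁ = 0.7971.
θ_c = arcsin(0.7971) = 52.86°.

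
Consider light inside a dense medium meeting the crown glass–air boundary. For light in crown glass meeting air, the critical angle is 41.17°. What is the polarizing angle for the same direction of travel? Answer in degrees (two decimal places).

θ_B ≈ 33.36°

At the critical angle sin θ_c = n₂/n₁, giving n₂/n₁ = sin 41.17° = 0.6583.
Then tan θ_B = n₂/n₁ = 0.6583, so θ_B = arctan 0.6583 = 33.36°.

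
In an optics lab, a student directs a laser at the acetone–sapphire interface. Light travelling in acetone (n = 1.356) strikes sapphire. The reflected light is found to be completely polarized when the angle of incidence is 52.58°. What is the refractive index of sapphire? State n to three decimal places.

Full polarization of the reflected beam means tan θ_B = n₂/n₁, where n₁ is the incident medium (acetone).
n₂ = n₁ tan θ_B = 1.356 × tan 52.58° = 1.772.

n ≈ 1.772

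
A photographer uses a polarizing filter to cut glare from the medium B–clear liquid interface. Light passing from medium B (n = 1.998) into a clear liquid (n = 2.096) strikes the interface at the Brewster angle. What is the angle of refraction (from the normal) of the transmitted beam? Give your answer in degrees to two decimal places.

First find Brewster's angle: tan θ_B = 2.096/1.998 = 1.0490, giving θ_B = 46.37°.
At Brewster's angle the reflected and refracted rays are perpendicular, so θ_t = 90° − θ_B = 90° − 46.37° = 43.63°.

θ_t ≈ 43.63°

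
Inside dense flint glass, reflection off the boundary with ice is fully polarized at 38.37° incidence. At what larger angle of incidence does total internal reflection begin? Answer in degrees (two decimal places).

tan θ_B = n₂/n₁ = tan 38.37° = 0.7917.
Total internal reflection: sin θ_c = n₂/n₁ = 0.7917.
θ_c = arcsin(0.7917) = 52.35°.

θ_c ≈ 52.35°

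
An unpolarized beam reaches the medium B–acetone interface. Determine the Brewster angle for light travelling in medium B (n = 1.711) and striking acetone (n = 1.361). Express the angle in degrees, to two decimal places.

tan θ_B = n₂/n₁ = 1.361/1.711 = 0.7954.
θ_B = arctan(0.7954) = 38.50°.

θ_B ≈ 38.50°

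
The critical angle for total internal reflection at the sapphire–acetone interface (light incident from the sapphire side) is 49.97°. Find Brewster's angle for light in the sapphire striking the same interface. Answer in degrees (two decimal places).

n₂/n₁ = sin θ_c = sin 49.97° = 0.7657.
tan θ_B equals the same ratio, so θ_B = arctan(0.7657) = 37.44°.

θ_B ≈ 37.44°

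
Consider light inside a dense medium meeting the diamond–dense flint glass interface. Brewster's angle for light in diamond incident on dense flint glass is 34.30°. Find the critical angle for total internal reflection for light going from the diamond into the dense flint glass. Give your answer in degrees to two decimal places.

θ_c ≈ 43.01°

tan θ_B = n₂/n₁ = tan 34.30° = 0.6822.
Total internal reflection: sin θ_c = n₂/n₁ = 0.6822.
θ_c = arcsin(0.6822) = 43.01°.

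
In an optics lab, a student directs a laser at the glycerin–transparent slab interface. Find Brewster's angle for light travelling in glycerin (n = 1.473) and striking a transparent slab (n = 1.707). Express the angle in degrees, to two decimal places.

tan θ_B = n₂/n₁ = 1.707/1.473 = 1.1589.
θ_B = arctan(1.1589) = 49.21°.

θ_B ≈ 49.21°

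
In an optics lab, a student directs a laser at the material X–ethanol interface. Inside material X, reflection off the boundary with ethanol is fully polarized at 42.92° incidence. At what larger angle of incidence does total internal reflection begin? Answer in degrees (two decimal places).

n₂/n₁ = tan 42.92° = 0.9299; the critical angle satisfies sin θ_c = n₂/n₁.
θ_c = arcsin(0.9299) = 68.42°.

θ_c ≈ 68.42°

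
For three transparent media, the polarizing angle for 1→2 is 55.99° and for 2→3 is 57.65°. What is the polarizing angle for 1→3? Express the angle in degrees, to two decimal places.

θ_B ≈ 66.86°

Each Brewster angle gives a ratio: n₂/n₁ = tan 55.99° = 1.4820, n₃/n₂ = tan 57.65° = 1.5788.
n₃/n₁ = 2.3398. Then tan θ_B(1→3) = n₃/n₁, so θ_B(1→3) = arctan(2.3398) = 66.86°.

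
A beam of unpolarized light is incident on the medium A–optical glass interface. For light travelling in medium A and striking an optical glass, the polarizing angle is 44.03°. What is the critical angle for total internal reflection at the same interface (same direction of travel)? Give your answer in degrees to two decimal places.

θ_c ≈ 75.17°

n₂/n₁ = tan 44.03° = 0.9667; the critical angle satisfies sin θ_c = n₂/n₁.
θ_c = arcsin(0.9667) = 75.17°.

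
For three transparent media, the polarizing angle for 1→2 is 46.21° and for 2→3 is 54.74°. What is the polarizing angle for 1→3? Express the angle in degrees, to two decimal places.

Each Brewster angle gives a ratio: n₂/n₁ = tan 46.21° = 1.0432, n₃/n₂ = tan 54.74° = 1.4144.
So n₃/n₁ = (n₂/n₁)(n₃/n₂) = 1.0432 × 1.4144 = 1.4755.
θ_B(1→3) = arctan(1.4755) = 55.87°.

θ_B ≈ 55.87°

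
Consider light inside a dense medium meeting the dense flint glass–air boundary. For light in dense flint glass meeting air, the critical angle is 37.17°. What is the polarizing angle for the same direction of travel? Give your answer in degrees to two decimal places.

At the critical angle sin θ_c = n₂/n₁, giving n₂/n₁ = sin 37.17° = 0.6042.
Then tan θ_B = n₂/n₁ = 0.6042, so θ_B = arctan 0.6042 = 31.14°.

θ_B ≈ 31.14°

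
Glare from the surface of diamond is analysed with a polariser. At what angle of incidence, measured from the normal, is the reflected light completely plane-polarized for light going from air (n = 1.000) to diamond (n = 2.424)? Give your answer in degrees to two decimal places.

tan θ_B = n₂/n₁ = 2.424/1.000 = 2.4240.
So θ_B = arctan 2.4240 = 67.58°.

θ_B ≈ 67.58°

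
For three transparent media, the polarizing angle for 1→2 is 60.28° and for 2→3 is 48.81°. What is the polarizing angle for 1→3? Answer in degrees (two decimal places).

θ_B ≈ 63.45°

tan θ_B(1→2) = n₂/n₁ = tan 60.28° = 1.7518.
tan θ_B(2→3) = n₃/n₂ = tan 48.81° = 1.1427.
n₃/n₁ = 2.0017. Then tan θ_B(1→3) = n₃/n₁, so θ_B(1→3) = arctan(2.0017) = 63.45°.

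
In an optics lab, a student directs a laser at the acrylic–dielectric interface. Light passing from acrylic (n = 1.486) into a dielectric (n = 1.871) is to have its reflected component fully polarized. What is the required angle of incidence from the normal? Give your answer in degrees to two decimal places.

Here n₂/n₁ = 1.871/1.486 = 1.2591, and Brewster's law gives tan θ_B = n₂/n₁.
So θ_B = arctan 1.2591 = 51.54°.

θ_B ≈ 51.54°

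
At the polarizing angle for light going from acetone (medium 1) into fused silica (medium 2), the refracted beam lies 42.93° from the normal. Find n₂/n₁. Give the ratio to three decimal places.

θ_B + θ_t = 90°, so θ_B = 90° − 42.93° = 47.07°.
Then n₂/n₁ = tan θ_B = tan 47.07° = 1.075.

n₂/n₁ ≈ 1.075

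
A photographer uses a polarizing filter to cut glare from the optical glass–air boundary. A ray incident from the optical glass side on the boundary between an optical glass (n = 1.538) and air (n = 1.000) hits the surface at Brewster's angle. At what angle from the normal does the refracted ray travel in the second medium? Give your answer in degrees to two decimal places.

θ_t ≈ 56.97°

First find Brewster's angle: tan θ_B = 1.000/1.538 = 0.6502, giving θ_B = 33.03°.
Since θ_B + θ_t = 90° at Brewster incidence, θ_t = 90° − 33.03° = 56.97°.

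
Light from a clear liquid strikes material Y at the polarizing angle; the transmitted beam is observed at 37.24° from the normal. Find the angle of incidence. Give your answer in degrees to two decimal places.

Since the reflected and refracted rays are at right angles at the polarizing angle, θ_B + θ_t = 90°.
θ_B = 90° − 37.24° = 52.76°.

θ_B ≈ 52.76°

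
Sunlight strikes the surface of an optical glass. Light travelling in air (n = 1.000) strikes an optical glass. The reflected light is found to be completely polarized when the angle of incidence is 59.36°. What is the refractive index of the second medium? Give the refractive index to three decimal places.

Full polarization of the reflected beam means tan θ_B = n₂/n₁, where n₁ is the incident medium (air).
n₂ = n₁ tan θ_B = 1.000 × tan 59.36° = 1.688.

n ≈ 1.688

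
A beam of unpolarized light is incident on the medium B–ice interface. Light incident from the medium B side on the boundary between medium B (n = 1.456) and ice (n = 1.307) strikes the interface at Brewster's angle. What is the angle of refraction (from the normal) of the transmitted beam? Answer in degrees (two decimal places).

tan θ_B = n₂/n₁ = 1.307/1.456 = 0.8977, so θ_B = 41.91°.
The refracted ray is perpendicular to the reflected ray, so θ_t = 90° − θ_B = 48.09°.

θ_t ≈ 48.09°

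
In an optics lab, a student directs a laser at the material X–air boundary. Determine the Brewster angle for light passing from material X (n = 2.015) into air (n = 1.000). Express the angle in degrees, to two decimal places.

θ_B ≈ 26.39°

tan θ_B = n₂/n₁ = 1.000/2.015 = 0.4963. Taking the arctangent, θ_B = 26.39°.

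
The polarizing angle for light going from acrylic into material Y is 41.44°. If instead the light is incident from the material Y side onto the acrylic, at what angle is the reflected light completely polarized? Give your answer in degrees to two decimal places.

θ_B' ≈ 48.56°

tan θ_B' = n₁/n₂ = 1/tan θ_B, so θ_B' = 90° − θ_B.
θ_B' = 90° − 41.44° = 48.56°.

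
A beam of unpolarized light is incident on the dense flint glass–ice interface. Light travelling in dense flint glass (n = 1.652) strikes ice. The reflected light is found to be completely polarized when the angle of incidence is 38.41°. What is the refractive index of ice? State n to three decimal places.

At Brewster's angle, tan θ_B = n₂/n₁ with n₁ on the incident side (dense flint glass) and n₂ on the transmitted side (ice).
n₂ = n₁ tan θ_B = 1.652 × tan 38.41° = 1.310.

n ≈ 1.310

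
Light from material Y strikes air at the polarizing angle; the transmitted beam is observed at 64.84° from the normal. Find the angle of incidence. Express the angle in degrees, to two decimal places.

Since the reflected and refracted rays are at right angles at the polarizing angle, θ_B + θ_t = 90°.
θ_B = 90° − 64.84° = 25.16°.

θ_B ≈ 25.16°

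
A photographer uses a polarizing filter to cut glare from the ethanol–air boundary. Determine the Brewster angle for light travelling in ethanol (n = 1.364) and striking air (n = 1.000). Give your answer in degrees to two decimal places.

θ_B ≈ 36.25°

The reflected p-component vanishes when tan θ_B = n₂/n₁.
Brewster's condition: tan θ_B = n₂/n₁ = 1.000/1.364 = 0.7331.
θ_B = arctan(0.7331) = 36.25°.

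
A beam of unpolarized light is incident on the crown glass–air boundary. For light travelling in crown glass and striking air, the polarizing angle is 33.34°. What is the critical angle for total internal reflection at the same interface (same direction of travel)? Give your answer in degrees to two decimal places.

θ_c ≈ 41.14°

n₂/n₁ = tan 33.34° = 0.6579; the critical angle satisfies sin θ_c = n₂/n₁.
θ_c = arcsin(0.6579) = 41.14°.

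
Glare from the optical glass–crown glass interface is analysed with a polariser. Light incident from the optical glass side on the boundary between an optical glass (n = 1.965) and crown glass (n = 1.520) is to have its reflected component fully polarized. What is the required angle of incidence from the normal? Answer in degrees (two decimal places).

θ_B ≈ 37.72°

tan θ_B = n₂/n₁ = 1.520/1.965 = 0.7735.
So θ_B = arctan 0.7735 = 37.72°.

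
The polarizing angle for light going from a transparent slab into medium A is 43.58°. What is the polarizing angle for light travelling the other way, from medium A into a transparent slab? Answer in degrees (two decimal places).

The two Brewster angles are complementary: θ_B' = 90° − θ_B = 90° − 43.58° = 46.42°.

θ_B' ≈ 46.42°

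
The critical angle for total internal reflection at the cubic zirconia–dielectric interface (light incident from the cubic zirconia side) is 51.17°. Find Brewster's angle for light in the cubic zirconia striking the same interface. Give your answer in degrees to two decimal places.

θ_B ≈ 37.92°

n₂/n₁ = sin θ_c = sin 51.17° = 0.7790.
tan θ_B equals the same ratio, so θ_B = arctan(0.7790) = 37.92°.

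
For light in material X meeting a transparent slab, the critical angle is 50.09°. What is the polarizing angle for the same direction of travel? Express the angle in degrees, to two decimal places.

n₂/n₁ = sin θ_c = sin 50.09° = 0.7671.
tan θ_B equals the same ratio, so θ_B = arctan(0.7671) = 37.49°.

θ_B ≈ 37.49°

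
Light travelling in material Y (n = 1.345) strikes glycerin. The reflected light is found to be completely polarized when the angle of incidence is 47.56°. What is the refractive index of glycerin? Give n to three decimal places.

Full polarization of the reflected beam means tan θ_B = n₂/n₁, where n₁ is the incident medium (material Y).
n₂ = n₁ tan θ_B = 1.345 × tan 47.56° = 1.471.

n ≈ 1.471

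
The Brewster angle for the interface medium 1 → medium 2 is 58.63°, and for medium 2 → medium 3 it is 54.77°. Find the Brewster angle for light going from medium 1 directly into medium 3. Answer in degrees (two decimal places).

Each Brewster angle gives a ratio: n₂/n₁ = tan 58.63° = 1.6402, n₃/n₂ = tan 54.77° = 1.4160.
Multiplying, n₃/n₁ = 1.6402 × 1.4160 = 2.3225, and θ_B(1→3) = arctan 2.3225 = 66.71°.

θ_B ≈ 66.71°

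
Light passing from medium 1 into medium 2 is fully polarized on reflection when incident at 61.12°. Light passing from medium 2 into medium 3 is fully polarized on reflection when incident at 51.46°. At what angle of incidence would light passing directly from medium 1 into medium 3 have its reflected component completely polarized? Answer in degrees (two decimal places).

θ_B ≈ 66.28°

Each Brewster angle gives a ratio: n₂/n₁ = tan 61.12° = 1.8130, n₃/n₂ = tan 51.46° = 1.2554.
So n₃/n₁ = (n₂/n₁)(n₃/n₂) = 1.8130 × 1.2554 = 2.2760.
θ_B(1→3) = arctan(2.2760) = 66.28°.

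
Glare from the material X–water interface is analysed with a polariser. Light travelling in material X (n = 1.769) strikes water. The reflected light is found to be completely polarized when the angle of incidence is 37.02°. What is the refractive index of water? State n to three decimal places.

At Brewster's angle, tan θ_B = n₂/n₁ with n₁ on the incident side (material X) and n₂ on the transmitted side (water).
n₂ = n₁ tan θ_B = 1.769 × tan 37.02° = 1.334.

n ≈ 1.334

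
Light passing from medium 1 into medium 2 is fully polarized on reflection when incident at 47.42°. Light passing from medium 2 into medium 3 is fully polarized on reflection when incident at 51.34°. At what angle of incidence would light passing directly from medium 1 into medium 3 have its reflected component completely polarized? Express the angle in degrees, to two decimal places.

θ_B ≈ 53.68°

tan θ_B(1→2) = n₂/n₁ = tan 47.42° = 1.0883.
tan θ_B(2→3) = n₃/n₂ = tan 51.34° = 1.2500.
n₃/n₁ = 1.3603. Then tan θ_B(1→3) = n₃/n₁, so θ_B(1→3) = arctan(1.3603) = 53.68°.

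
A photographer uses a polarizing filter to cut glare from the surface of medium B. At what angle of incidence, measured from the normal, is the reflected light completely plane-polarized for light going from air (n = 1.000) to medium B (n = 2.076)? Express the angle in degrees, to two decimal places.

θ_B ≈ 64.28°

The reflected p-component vanishes when tan θ_B = n₂/n₁.
tan θ_B = n₂/n₁ = 2.076/1.000 = 2.0760. Taking the arctangent, θ_B = 64.28°.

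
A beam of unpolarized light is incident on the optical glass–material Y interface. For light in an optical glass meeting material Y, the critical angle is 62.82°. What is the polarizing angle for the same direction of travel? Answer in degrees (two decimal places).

At the critical angle sin θ_c = n₂/n₁, giving n₂/n₁ = sin 62.82° = 0.8896.
Then tan θ_B = n₂/n₁ = 0.8896, so θ_B = arctan 0.8896 = 41.66°.

θ_B ≈ 41.66°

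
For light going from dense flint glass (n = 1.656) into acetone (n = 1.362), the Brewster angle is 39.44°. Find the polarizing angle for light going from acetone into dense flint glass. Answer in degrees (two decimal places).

The two Brewster angles are complementary: θ_B' = 90° − θ_B = 90° − 39.44° = 50.56°.

θ_B' ≈ 50.56°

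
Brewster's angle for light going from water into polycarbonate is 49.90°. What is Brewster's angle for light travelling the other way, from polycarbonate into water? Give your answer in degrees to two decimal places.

Reversing the direction swaps n₁ and n₂, so tan θ_B' = 1/tan θ_B and θ_B' = 90° − θ_B.
Hence θ_B' = 90° − 49.90° = 40.10°.

θ_B' ≈ 40.10°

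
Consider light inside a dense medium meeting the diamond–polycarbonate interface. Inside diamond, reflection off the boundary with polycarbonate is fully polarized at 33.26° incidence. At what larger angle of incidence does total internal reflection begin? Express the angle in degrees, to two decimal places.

tan θ_B = n₂/n₁ = tan 33.26° = 0.6559.
Total internal reflection: sin θ_c = n₂/n₁ = 0.6559.
θ_c = arcsin(0.6559) = 40.99°.

θ_c ≈ 40.99°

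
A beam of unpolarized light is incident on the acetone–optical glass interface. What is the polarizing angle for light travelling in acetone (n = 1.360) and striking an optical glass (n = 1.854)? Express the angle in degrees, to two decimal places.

θ_B ≈ 53.74°

Brewster's condition: tan θ_B = n₂/n₁ = 1.854/1.360 = 1.3632. Taking the arctangent, θ_B = 53.74°.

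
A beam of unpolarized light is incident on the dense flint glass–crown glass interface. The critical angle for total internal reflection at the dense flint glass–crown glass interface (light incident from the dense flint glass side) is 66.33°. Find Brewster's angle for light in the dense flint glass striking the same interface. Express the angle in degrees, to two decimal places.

θ_B ≈ 42.49°

sin θ_c = n₂/n₁, so n₂/n₁ = sin 66.33° = 0.9159.
Brewster: tan θ_B = n₂/n₁ = 0.9159.
θ_B = arctan(0.9159) = 42.49°.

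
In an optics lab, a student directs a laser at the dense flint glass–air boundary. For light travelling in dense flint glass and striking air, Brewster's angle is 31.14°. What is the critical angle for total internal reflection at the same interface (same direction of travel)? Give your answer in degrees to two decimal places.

n₂/n₁ = tan 31.14° = 0.6042; the critical angle satisfies sin θ_c = n₂/n₁.
θ_c = arcsin(0.6042) = 37.17°.

θ_c ≈ 37.17°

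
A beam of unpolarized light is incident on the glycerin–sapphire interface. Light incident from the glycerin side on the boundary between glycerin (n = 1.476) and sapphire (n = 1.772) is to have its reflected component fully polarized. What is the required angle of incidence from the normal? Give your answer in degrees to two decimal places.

θ_B ≈ 50.21°

tan θ_B = n₂/n₁ = 1.772/1.476 = 1.2005. Taking the arctangent, θ_B = 50.21°.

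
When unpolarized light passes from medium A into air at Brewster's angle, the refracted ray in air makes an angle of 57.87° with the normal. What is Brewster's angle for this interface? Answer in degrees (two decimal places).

At Brewster's angle the reflected and refracted rays are perpendicular, so θ_B + θ_t = 90°.
θ_B = 90° − 57.87° = 32.13°.

θ_B ≈ 32.13°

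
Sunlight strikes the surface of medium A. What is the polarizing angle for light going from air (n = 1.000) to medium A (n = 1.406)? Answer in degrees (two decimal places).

θ_B ≈ 54.58°

The reflected p-component vanishes when tan θ_B = n₂/n₁.
Brewster's condition: tan θ_B = n₂/n₁ = 1.406/1.000 = 1.4060.
So θ_B = arctan 1.4060 = 54.58°.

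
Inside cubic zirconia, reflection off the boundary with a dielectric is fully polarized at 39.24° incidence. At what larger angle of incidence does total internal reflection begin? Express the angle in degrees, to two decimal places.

tan θ_B = n₂/n₁ = tan 39.24° = 0.8167.
Total internal reflection: sin θ_c = n₂/n₁ = 0.8167.
θ_c = arcsin(0.8167) = 54.76°.

θ_c ≈ 54.76°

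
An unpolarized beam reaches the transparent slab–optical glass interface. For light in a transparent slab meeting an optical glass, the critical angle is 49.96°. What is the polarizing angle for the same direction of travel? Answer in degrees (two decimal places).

At the critical angle sin θ_c = n₂/n₁, giving n₂/n₁ = sin 49.96° = 0.7656.
Then tan θ_B = n₂/n₁ = 0.7656, so θ_B = arctan 0.7656 = 37.44°.

θ_B ≈ 37.44°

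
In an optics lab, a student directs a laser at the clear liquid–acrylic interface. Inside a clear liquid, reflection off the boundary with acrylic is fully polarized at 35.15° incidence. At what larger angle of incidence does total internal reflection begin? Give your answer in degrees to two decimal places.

θ_c ≈ 44.76°

n₂/n₁ = tan 35.15° = 0.7041; the critical angle satisfies sin θ_c = n₂/n₁.
θ_c = arcsin(0.7041) = 44.76°.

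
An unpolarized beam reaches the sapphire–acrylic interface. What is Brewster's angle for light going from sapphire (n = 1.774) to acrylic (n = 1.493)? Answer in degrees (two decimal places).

θ_B ≈ 40.08°

At Brewster's angle the reflected and refracted rays are perpendicular, which with Snell's law gives tan θ_B = n₂/n₁.
tan θ_B = n₂/n₁ = 1.493/1.774 = 0.8416. Taking the arctangent, θ_B = 40.08°.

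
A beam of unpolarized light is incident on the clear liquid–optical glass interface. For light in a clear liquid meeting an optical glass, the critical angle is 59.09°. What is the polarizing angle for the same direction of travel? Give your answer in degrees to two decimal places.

n₂/n₁ = sin θ_c = sin 59.09° = 0.8580.
tan θ_B equals the same ratio, so θ_B = arctan(0.8580) = 40.63°.

θ_B ≈ 40.63°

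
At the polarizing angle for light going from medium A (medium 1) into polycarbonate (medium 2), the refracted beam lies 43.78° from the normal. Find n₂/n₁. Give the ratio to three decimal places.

n₂/n₁ ≈ 1.044

θ_B + θ_t = 90°, so θ_B = 90° − 43.78° = 46.22°.
Then n₂/n₁ = tan θ_B = tan 46.22° = 1.044.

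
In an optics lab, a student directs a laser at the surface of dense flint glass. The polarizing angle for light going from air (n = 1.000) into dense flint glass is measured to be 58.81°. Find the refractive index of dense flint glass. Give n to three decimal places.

n ≈ 1.652

At the polarizing angle, tan θ_B = n₂/n₁ with n₁ on the incident side (air) and n₂ on the transmitted side (dense flint glass).
n₂ = n₁ tan θ_B = 1.000 × tan 58.81° = 1.652.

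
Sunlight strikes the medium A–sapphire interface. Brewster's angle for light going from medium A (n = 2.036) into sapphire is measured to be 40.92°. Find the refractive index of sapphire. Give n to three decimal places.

n ≈ 1.765

At Brewster's angle, tan θ_B = n₂/n₁ with n₁ on the incident side (medium A) and n₂ on the transmitted side (sapphire).
n₂ = n₁ tan θ_B = 2.036 × tan 40.92° = 1.765.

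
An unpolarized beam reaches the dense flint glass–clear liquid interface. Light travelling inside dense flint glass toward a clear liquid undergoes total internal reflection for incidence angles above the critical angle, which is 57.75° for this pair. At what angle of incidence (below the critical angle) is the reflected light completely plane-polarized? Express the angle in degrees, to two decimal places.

sin θ_c = n₂/n₁, so n₂/n₁ = sin 57.75° = 0.8457.
Brewster: tan θ_B = n₂/n₁ = 0.8457.
θ_B = arctan(0.8457) = 40.22°.

θ_B ≈ 40.22°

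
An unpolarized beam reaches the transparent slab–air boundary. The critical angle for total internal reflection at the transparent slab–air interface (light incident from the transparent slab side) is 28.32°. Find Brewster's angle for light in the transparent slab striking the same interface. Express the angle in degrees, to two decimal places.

θ_B ≈ 25.38°

sin θ_c = n₂/n₁, so n₂/n₁ = sin 28.32° = 0.4744.
Brewster: tan θ_B = n₂/n₁ = 0.4744.
θ_B = arctan(0.4744) = 25.38°.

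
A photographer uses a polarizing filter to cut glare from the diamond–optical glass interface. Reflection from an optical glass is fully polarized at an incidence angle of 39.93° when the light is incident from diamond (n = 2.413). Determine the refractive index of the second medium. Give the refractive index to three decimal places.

n ≈ 2.020

Brewster's law: tan θ_B = n₂/n₁ (light incident in diamond, refracted into an optical glass).
n₂ = n₁ tan θ_B = 2.413 × tan 39.93° = 2.020.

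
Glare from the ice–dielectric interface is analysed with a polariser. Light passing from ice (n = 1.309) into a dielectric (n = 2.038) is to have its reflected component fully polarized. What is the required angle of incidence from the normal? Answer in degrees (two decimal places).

θ_B ≈ 57.29°

Here n₂/n₁ = 2.038/1.309 = 1.5569, and Brewster's law gives tan θ_B = n₂/n₁. Taking the arctangent, θ_B = 57.29°.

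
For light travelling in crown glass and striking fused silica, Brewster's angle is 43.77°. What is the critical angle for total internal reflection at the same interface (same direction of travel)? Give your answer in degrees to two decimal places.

θ_c ≈ 73.33°

tan θ_B = n₂/n₁ = tan 43.77° = 0.9580.
Total internal reflection: sin θ_c = n₂/n₁ = 0.9580.
θ_c = arcsin(0.9580) = 73.33°.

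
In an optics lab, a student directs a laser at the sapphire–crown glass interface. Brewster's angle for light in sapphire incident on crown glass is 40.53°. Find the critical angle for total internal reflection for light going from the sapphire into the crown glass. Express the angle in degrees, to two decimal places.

n₂/n₁ = tan 40.53° = 0.8550; the critical angle satisfies sin θ_c = n₂/n₁.
θ_c = arcsin(0.8550) = 58.76°.

θ_c ≈ 58.76°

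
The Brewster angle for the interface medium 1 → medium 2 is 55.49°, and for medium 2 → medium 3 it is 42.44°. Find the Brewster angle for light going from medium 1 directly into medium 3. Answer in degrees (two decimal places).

Each Brewster angle gives a ratio: n₂/n₁ = tan 55.49° = 1.4545, n₃/n₂ = tan 42.44° = 0.9144.
So n₃/n₁ = (n₂/n₁)(n₃/n₂) = 1.4545 × 0.9144 = 1.3300.
θ_B(1→3) = arctan(1.3300) = 53.06°.

θ_B ≈ 53.06°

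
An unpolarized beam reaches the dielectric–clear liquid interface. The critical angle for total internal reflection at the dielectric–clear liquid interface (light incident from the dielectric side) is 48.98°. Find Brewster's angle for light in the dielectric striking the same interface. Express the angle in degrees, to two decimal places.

θ_B ≈ 37.03°

sin θ_c = n₂/n₁, so n₂/n₁ = sin 48.98° = 0.7545.
Brewster: tan θ_B = n₂/n₁ = 0.7545.
θ_B = arctan(0.7545) = 37.03°.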